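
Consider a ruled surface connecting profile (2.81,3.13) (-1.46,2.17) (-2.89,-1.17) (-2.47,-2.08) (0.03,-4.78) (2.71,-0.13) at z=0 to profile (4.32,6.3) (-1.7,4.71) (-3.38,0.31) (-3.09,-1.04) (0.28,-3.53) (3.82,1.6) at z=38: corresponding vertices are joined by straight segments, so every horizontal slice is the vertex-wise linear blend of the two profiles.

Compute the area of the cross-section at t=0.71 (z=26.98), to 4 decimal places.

Cross-section at t=0.71: each vertex is (1-t)·p0[i] + t·p1[i].
  v1: (1-0.71)·(2.81,3.13) + 0.71·(4.32,6.3) = (3.8821,5.3807)
  v2: (1-0.71)·(-1.46,2.17) + 0.71·(-1.7,4.71) = (-1.6304,3.9734)
  v3: (1-0.71)·(-2.89,-1.17) + 0.71·(-3.38,0.31) = (-3.2379,-0.1192)
  v4: (1-0.71)·(-2.47,-2.08) + 0.71·(-3.09,-1.04) = (-2.9102,-1.3416)
  v5: (1-0.71)·(0.03,-4.78) + 0.71·(0.28,-3.53) = (0.2075,-3.8925)
  v6: (1-0.71)·(2.71,-0.13) + 0.71·(3.82,1.6) = (3.4981,1.0983)
Shoelace sum Σ(x_i·y_{i+1} − x_{i+1}·y_i):
  i=1: 3.8821·3.9734 − -1.6304·5.3807 = +24.1978 (running +24.1978)
  i=2: -1.6304·-0.1192 − -3.2379·3.9734 = +13.0598 (running +37.2576)
  i=3: -3.2379·-1.3416 − -2.9102·-0.1192 = +3.9971 (running +41.2547)
  i=4: -2.9102·-3.8925 − 0.2075·-1.3416 = +11.6063 (running +52.8611)
  i=5: 0.2075·1.0983 − 3.4981·-3.8925 = +13.8443 (running +66.7053)
  i=6: 3.4981·5.3807 − 3.8821·1.0983 = +14.5585 (running +81.2638)
Area = |Σ|/2 = |81.2638|/2 = 40.6319

Area at t=0.71: 40.6319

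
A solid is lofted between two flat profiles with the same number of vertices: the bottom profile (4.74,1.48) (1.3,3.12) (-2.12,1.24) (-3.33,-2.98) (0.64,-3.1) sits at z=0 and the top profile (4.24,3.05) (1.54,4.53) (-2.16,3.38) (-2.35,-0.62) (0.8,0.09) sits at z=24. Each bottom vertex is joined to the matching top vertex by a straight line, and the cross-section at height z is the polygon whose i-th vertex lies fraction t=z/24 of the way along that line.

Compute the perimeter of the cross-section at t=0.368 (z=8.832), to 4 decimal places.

Cross-section at t=0.368: each vertex is (1-t)·p0[i] + t·p1[i].
  v1: (1-0.368)·(4.74,1.48) + 0.368·(4.24,3.05) = (4.5560,2.0578)
  v2: (1-0.368)·(1.3,3.12) + 0.368·(1.54,4.53) = (1.3883,3.6389)
  v3: (1-0.368)·(-2.12,1.24) + 0.368·(-2.16,3.38) = (-2.1347,2.0275)
  v4: (1-0.368)·(-3.33,-2.98) + 0.368·(-2.35,-0.62) = (-2.9694,-2.1115)
  v5: (1-0.368)·(0.64,-3.1) + 0.368·(0.8,0.09) = (0.6989,-1.9261)
Perimeter = Σ |v_{i+1} − v_i|:
  edge 1→2: √(-3.1677² + 1.5811²) = 3.5404 (running 3.5404)
  edge 2→3: √(-3.5230² + -1.6114²) = 3.8741 (running 7.4144)
  edge 3→4: √(-0.8346² + -4.1390²) = 4.2224 (running 11.6368)
  edge 4→5: √(3.6682² + 0.1854²) = 3.6729 (running 15.3097)
  edge 5→1: √(3.8571² + 3.9838²) = 5.5451 (running 20.8548)
Perimeter = 20.8548

Perimeter at t=0.368: 20.8548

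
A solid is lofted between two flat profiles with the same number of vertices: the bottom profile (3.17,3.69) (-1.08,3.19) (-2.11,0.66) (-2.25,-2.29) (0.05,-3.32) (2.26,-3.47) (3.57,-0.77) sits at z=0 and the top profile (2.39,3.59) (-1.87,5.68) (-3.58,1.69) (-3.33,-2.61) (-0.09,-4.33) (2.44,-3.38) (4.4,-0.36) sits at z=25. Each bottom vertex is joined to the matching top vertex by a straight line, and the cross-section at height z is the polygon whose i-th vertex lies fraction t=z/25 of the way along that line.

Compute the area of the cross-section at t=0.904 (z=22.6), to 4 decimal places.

Cross-section at t=0.904: each vertex is (1-t)·p0[i] + t·p1[i].
  v1: (1-0.904)·(3.17,3.69) + 0.904·(2.39,3.59) = (2.4649,3.5996)
  v2: (1-0.904)·(-1.08,3.19) + 0.904·(-1.87,5.68) = (-1.7942,5.4410)
  v3: (1-0.904)·(-2.11,0.66) + 0.904·(-3.58,1.69) = (-3.4389,1.5911)
  v4: (1-0.904)·(-2.25,-2.29) + 0.904·(-3.33,-2.61) = (-3.2263,-2.5793)
  v5: (1-0.904)·(0.05,-3.32) + 0.904·(-0.09,-4.33) = (-0.0766,-4.2330)
  v6: (1-0.904)·(2.26,-3.47) + 0.904·(2.44,-3.38) = (2.4227,-3.3886)
  v7: (1-0.904)·(3.57,-0.77) + 0.904·(4.4,-0.36) = (4.3203,-0.3994)
Shoelace sum Σ(x_i·y_{i+1} − x_{i+1}·y_i):
  i=1: 2.4649·5.4410 − -1.7942·3.5996 = +19.8696 (running +19.8696)
  i=2: -1.7942·1.5911 − -3.4389·5.4410 = +15.8561 (running +35.7257)
  i=3: -3.4389·-2.5793 − -3.2263·1.5911 = +14.0033 (running +49.7290)
  i=4: -3.2263·-4.2330 − -0.0766·-2.5793 = +13.4597 (running +63.1886)
  i=5: -0.0766·-3.3886 − 2.4227·-4.2330 = +10.5149 (running +73.7035)
  i=6: 2.4227·-0.3994 − 4.3203·-3.3886 = +13.6725 (running +87.3760)
  i=7: 4.3203·3.5996 − 2.4649·-0.3994 = +16.5358 (running +103.9118)
Area = |Σ|/2 = |103.9118|/2 = 51.9559

Area at t=0.904: 51.9559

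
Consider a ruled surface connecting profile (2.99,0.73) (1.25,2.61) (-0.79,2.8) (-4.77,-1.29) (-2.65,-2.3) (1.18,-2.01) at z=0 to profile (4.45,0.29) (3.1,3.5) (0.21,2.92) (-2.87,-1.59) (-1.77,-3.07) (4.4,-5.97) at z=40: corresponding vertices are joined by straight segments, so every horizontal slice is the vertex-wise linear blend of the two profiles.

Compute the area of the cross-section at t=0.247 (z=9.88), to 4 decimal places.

Cross-section at t=0.247: each vertex is (1-t)·p0[i] + t·p1[i].
  v1: (1-0.247)·(2.99,0.73) + 0.247·(4.45,0.29) = (3.3506,0.6213)
  v2: (1-0.247)·(1.25,2.61) + 0.247·(3.1,3.5) = (1.7069,2.8298)
  v3: (1-0.247)·(-0.79,2.8) + 0.247·(0.21,2.92) = (-0.5430,2.8296)
  v4: (1-0.247)·(-4.77,-1.29) + 0.247·(-2.87,-1.59) = (-4.3007,-1.3641)
  v5: (1-0.247)·(-2.65,-2.3) + 0.247·(-1.77,-3.07) = (-2.4326,-2.4902)
  v6: (1-0.247)·(1.18,-2.01) + 0.247·(4.4,-5.97) = (1.9753,-2.9881)
Shoelace sum Σ(x_i·y_{i+1} − x_{i+1}·y_i):
  i=1: 3.3506·2.8298 − 1.7069·0.6213 = +8.4211 (running +8.4211)
  i=2: 1.7069·2.8296 − -0.5430·2.8298 = +6.3667 (running +14.7878)
  i=3: -0.5430·-1.3641 − -4.3007·2.8296 = +12.9101 (running +27.6979)
  i=4: -4.3007·-2.4902 − -2.4326·-1.3641 = +7.3912 (running +35.0891)
  i=5: -2.4326·-2.9881 − 1.9753·-2.4902 = +12.1880 (running +47.2771)
  i=6: 1.9753·0.6213 − 3.3506·-2.9881 = +11.2394 (running +58.5165)
Area = |Σ|/2 = |58.5165|/2 = 29.2582

Area at t=0.247: 29.2582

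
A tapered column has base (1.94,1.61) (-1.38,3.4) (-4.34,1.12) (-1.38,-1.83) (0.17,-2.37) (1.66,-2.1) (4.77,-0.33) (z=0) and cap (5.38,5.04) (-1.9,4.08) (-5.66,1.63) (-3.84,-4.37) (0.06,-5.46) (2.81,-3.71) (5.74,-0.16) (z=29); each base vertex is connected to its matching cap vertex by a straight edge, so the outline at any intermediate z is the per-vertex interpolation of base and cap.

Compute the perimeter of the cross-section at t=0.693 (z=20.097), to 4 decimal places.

Perimeter at t=0.693: 30.4135

Cross-section at t=0.693: each vertex is (1-t)·p0[i] + t·p1[i].
  v1: (1-0.693)·(1.94,1.61) + 0.693·(5.38,5.04) = (4.3239,3.9870)
  v2: (1-0.693)·(-1.38,3.4) + 0.693·(-1.9,4.08) = (-1.7404,3.8712)
  v3: (1-0.693)·(-4.34,1.12) + 0.693·(-5.66,1.63) = (-5.2548,1.4734)
  v4: (1-0.693)·(-1.38,-1.83) + 0.693·(-3.84,-4.37) = (-3.0848,-3.5902)
  v5: (1-0.693)·(0.17,-2.37) + 0.693·(0.06,-5.46) = (0.0938,-4.5114)
  v6: (1-0.693)·(1.66,-2.1) + 0.693·(2.81,-3.71) = (2.4569,-3.2157)
  v7: (1-0.693)·(4.77,-0.33) + 0.693·(5.74,-0.16) = (5.4422,-0.2122)
Perimeter = Σ |v_{i+1} − v_i|:
  edge 1→2: √(-6.0643² + -0.1158²) = 6.0654 (running 6.0654)
  edge 2→3: √(-3.5144² + -2.3978²) = 4.2545 (running 10.3199)
  edge 3→4: √(2.1700² + -5.0637²) = 5.5090 (running 15.8289)
  edge 4→5: √(3.1785² + -0.9211²) = 3.3093 (running 19.1382)
  edge 5→6: √(2.3632² + 1.2956²) = 2.6951 (running 21.8333)
  edge 6→7: √(2.9853² + 3.0035²) = 4.2347 (running 26.0680)
  edge 7→1: √(-1.1183² + 4.1992²) = 4.3455 (running 30.4135)
Perimeter = 30.4135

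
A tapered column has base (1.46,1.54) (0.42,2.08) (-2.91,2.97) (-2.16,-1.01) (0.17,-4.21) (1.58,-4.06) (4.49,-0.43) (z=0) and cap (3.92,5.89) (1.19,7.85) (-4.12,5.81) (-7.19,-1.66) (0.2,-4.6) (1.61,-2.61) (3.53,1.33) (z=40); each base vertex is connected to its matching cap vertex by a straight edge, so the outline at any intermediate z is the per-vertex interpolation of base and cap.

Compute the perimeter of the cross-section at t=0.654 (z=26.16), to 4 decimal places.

Perimeter at t=0.654: 30.3947

Cross-section at t=0.654: each vertex is (1-t)·p0[i] + t·p1[i].
  v1: (1-0.654)·(1.46,1.54) + 0.654·(3.92,5.89) = (3.0688,4.3849)
  v2: (1-0.654)·(0.42,2.08) + 0.654·(1.19,7.85) = (0.9236,5.8536)
  v3: (1-0.654)·(-2.91,2.97) + 0.654·(-4.12,5.81) = (-3.7013,4.8274)
  v4: (1-0.654)·(-2.16,-1.01) + 0.654·(-7.19,-1.66) = (-5.4496,-1.4351)
  v5: (1-0.654)·(0.17,-4.21) + 0.654·(0.2,-4.6) = (0.1896,-4.4651)
  v6: (1-0.654)·(1.58,-4.06) + 0.654·(1.61,-2.61) = (1.5996,-3.1117)
  v7: (1-0.654)·(4.49,-0.43) + 0.654·(3.53,1.33) = (3.8622,0.7210)
Perimeter = Σ |v_{i+1} − v_i|:
  edge 1→2: √(-2.1453² + 1.4687²) = 2.5998 (running 2.5998)
  edge 2→3: √(-4.6249² + -1.0262²) = 4.7374 (running 7.3372)
  edge 3→4: √(-1.7483² + -6.2625²) = 6.5019 (running 13.8392)
  edge 4→5: √(5.6392² + -3.0300²) = 6.4017 (running 20.2409)
  edge 5→6: √(1.4100² + 1.3534²) = 1.9544 (running 22.1953)
  edge 6→7: √(2.2625² + 3.8327²) = 4.4507 (running 26.6460)
  edge 7→1: √(-0.7933² + 3.6639²) = 3.7488 (running 30.3947)
Perimeter = 30.3947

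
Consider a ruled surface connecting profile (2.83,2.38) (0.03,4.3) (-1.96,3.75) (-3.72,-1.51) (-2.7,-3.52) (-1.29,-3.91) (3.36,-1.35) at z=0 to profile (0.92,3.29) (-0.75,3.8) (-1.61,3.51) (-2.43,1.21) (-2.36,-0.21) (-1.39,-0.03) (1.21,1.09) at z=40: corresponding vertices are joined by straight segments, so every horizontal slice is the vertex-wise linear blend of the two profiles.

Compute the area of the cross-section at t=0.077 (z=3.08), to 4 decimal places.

Cross-section at t=0.077: each vertex is (1-t)·p0[i] + t·p1[i].
  v1: (1-0.077)·(2.83,2.38) + 0.077·(0.92,3.29) = (2.6829,2.4501)
  v2: (1-0.077)·(0.03,4.3) + 0.077·(-0.75,3.8) = (-0.0301,4.2615)
  v3: (1-0.077)·(-1.96,3.75) + 0.077·(-1.61,3.51) = (-1.9330,3.7315)
  v4: (1-0.077)·(-3.72,-1.51) + 0.077·(-2.43,1.21) = (-3.6207,-1.3006)
  v5: (1-0.077)·(-2.7,-3.52) + 0.077·(-2.36,-0.21) = (-2.6738,-3.2651)
  v6: (1-0.077)·(-1.29,-3.91) + 0.077·(-1.39,-0.03) = (-1.2977,-3.6112)
  v7: (1-0.077)·(3.36,-1.35) + 0.077·(1.21,1.09) = (3.1945,-1.1621)
Shoelace sum Σ(x_i·y_{i+1} − x_{i+1}·y_i):
  i=1: 2.6829·4.2615 − -0.0301·2.4501 = +11.5070 (running +11.5070)
  i=2: -0.0301·3.7315 − -1.9330·4.2615 = +8.1255 (running +19.6325)
  i=3: -1.9330·-1.3006 − -3.6207·3.7315 = +16.0247 (running +35.6571)
  i=4: -3.6207·-3.2651 − -2.6738·-1.3006 = +8.3445 (running +44.0016)
  i=5: -2.6738·-3.6112 − -1.2977·-3.2651 = +5.4186 (running +49.4203)
  i=6: -1.2977·-1.1621 − 3.1945·-3.6112 = +13.0440 (running +62.4643)
  i=7: 3.1945·2.4501 − 2.6829·-1.1621 = +10.9445 (running +73.4088)
Area = |Σ|/2 = |73.4088|/2 = 36.7044

Area at t=0.077: 36.7044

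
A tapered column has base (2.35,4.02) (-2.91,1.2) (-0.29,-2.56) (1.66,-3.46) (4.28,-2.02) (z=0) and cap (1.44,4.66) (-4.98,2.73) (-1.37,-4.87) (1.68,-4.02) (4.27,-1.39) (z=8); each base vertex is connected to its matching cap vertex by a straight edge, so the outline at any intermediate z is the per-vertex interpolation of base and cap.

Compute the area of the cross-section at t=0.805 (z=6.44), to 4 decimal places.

Area at t=0.805: 47.8332

Cross-section at t=0.805: each vertex is (1-t)·p0[i] + t·p1[i].
  v1: (1-0.805)·(2.35,4.02) + 0.805·(1.44,4.66) = (1.6174,4.5352)
  v2: (1-0.805)·(-2.91,1.2) + 0.805·(-4.98,2.73) = (-4.5764,2.4317)
  v3: (1-0.805)·(-0.29,-2.56) + 0.805·(-1.37,-4.87) = (-1.1594,-4.4196)
  v4: (1-0.805)·(1.66,-3.46) + 0.805·(1.68,-4.02) = (1.6761,-3.9108)
  v5: (1-0.805)·(4.28,-2.02) + 0.805·(4.27,-1.39) = (4.2719,-1.5128)
Shoelace sum Σ(x_i·y_{i+1} − x_{i+1}·y_i):
  i=1: 1.6174·2.4317 − -4.5764·4.5352 = +24.6877 (running +24.6877)
  i=2: -4.5764·-4.4196 − -1.1594·2.4317 = +23.0447 (running +47.7324)
  i=3: -1.1594·-3.9108 − 1.6761·-4.4196 = +11.9418 (running +59.6742)
  i=4: 1.6761·-1.5128 − 4.2719·-3.9108 = +14.1711 (running +73.8452)
  i=5: 4.2719·4.5352 − 1.6174·-1.5128 = +21.8211 (running +95.6663)
Area = |Σ|/2 = |95.6663|/2 = 47.8332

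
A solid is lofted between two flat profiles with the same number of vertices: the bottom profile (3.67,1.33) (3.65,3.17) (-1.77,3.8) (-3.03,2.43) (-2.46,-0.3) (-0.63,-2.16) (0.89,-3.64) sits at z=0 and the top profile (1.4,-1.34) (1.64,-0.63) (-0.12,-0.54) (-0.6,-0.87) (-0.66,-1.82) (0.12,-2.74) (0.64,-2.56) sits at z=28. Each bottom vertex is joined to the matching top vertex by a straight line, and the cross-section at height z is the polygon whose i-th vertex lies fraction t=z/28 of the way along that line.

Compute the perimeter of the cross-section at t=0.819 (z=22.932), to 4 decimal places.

Perimeter at t=0.819: 9.8245

Cross-section at t=0.819: each vertex is (1-t)·p0[i] + t·p1[i].
  v1: (1-0.819)·(3.67,1.33) + 0.819·(1.4,-1.34) = (1.8109,-0.8567)
  v2: (1-0.819)·(3.65,3.17) + 0.819·(1.64,-0.63) = (2.0038,0.0578)
  v3: (1-0.819)·(-1.77,3.8) + 0.819·(-0.12,-0.54) = (-0.4187,0.2455)
  v4: (1-0.819)·(-3.03,2.43) + 0.819·(-0.6,-0.87) = (-1.0398,-0.2727)
  v5: (1-0.819)·(-2.46,-0.3) + 0.819·(-0.66,-1.82) = (-0.9858,-1.5449)
  v6: (1-0.819)·(-0.63,-2.16) + 0.819·(0.12,-2.74) = (-0.0158,-2.6350)
  v7: (1-0.819)·(0.89,-3.64) + 0.819·(0.64,-2.56) = (0.6853,-2.7555)
Perimeter = Σ |v_{i+1} − v_i|:
  edge 1→2: √(0.1929² + 0.9145²) = 0.9347 (running 0.9347)
  edge 2→3: √(-2.4225² + 0.1877²) = 2.4297 (running 3.3644)
  edge 3→4: √(-0.6212² + -0.5182²) = 0.8090 (running 4.1734)
  edge 4→5: √(0.0540² + -1.2722²) = 1.2733 (running 5.4467)
  edge 5→6: √(0.9701² + -1.0901²) = 1.4592 (running 6.9059)
  edge 6→7: √(0.7010² + -0.1205²) = 0.7113 (running 7.6172)
  edge 7→1: √(1.1256² + 1.8987²) = 2.2073 (running 9.8245)
Perimeter = 9.8245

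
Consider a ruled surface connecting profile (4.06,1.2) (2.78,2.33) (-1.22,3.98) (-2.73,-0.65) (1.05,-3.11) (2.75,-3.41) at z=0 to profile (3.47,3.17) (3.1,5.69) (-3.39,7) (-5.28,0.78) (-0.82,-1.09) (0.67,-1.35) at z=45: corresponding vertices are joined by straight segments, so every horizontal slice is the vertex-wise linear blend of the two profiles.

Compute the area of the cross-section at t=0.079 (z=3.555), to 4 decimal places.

Area at t=0.079: 32.7716

Cross-section at t=0.079: each vertex is (1-t)·p0[i] + t·p1[i].
  v1: (1-0.079)·(4.06,1.2) + 0.079·(3.47,3.17) = (4.0134,1.3556)
  v2: (1-0.079)·(2.78,2.33) + 0.079·(3.1,5.69) = (2.8053,2.5954)
  v3: (1-0.079)·(-1.22,3.98) + 0.079·(-3.39,7) = (-1.3914,4.2186)
  v4: (1-0.079)·(-2.73,-0.65) + 0.079·(-5.28,0.78) = (-2.9315,-0.5370)
  v5: (1-0.079)·(1.05,-3.11) + 0.079·(-0.82,-1.09) = (0.9023,-2.9504)
  v6: (1-0.079)·(2.75,-3.41) + 0.079·(0.67,-1.35) = (2.5857,-3.2473)
Shoelace sum Σ(x_i·y_{i+1} − x_{i+1}·y_i):
  i=1: 4.0134·2.5954 − 2.8053·1.3556 = +6.6136 (running +6.6136)
  i=2: 2.8053·4.2186 − -1.3914·2.5954 = +15.4457 (running +22.0593)
  i=3: -1.3914·-0.5370 − -2.9315·4.2186 = +13.1138 (running +35.1731)
  i=4: -2.9315·-2.9504 − 0.9023·-0.5370 = +9.1336 (running +44.3066)
  i=5: 0.9023·-3.2473 − 2.5857·-2.9504 = +4.6989 (running +49.0055)
  i=6: 2.5857·1.3556 − 4.0134·-3.2473 = +16.5377 (running +65.5433)
Area = |Σ|/2 = |65.5433|/2 = 32.7716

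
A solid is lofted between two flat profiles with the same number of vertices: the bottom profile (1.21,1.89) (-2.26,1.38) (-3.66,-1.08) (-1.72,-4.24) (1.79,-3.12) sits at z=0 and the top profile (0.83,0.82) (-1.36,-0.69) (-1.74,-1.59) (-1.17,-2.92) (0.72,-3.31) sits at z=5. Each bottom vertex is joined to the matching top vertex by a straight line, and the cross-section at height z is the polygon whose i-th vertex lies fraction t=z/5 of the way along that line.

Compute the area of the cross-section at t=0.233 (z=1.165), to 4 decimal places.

Cross-section at t=0.233: each vertex is (1-t)·p0[i] + t·p1[i].
  v1: (1-0.233)·(1.21,1.89) + 0.233·(0.83,0.82) = (1.1215,1.6407)
  v2: (1-0.233)·(-2.26,1.38) + 0.233·(-1.36,-0.69) = (-2.0503,0.8977)
  v3: (1-0.233)·(-3.66,-1.08) + 0.233·(-1.74,-1.59) = (-3.2126,-1.1988)
  v4: (1-0.233)·(-1.72,-4.24) + 0.233·(-1.17,-2.92) = (-1.5918,-3.9324)
  v5: (1-0.233)·(1.79,-3.12) + 0.233·(0.72,-3.31) = (1.5407,-3.1643)
Shoelace sum Σ(x_i·y_{i+1} − x_{i+1}·y_i):
  i=1: 1.1215·0.8977 − -2.0503·1.6407 = +4.3706 (running +4.3706)
  i=2: -2.0503·-1.1988 − -3.2126·0.8977 = +5.3419 (running +9.7125)
  i=3: -3.2126·-3.9324 − -1.5918·-1.1988 = +10.7252 (running +20.4377)
  i=4: -1.5918·-3.1643 − 1.5407·-3.9324 = +11.0957 (running +31.5334)
  i=5: 1.5407·1.6407 − 1.1215·-3.1643 = +6.0764 (running +37.6098)
Area = |Σ|/2 = |37.6098|/2 = 18.8049

Area at t=0.233: 18.8049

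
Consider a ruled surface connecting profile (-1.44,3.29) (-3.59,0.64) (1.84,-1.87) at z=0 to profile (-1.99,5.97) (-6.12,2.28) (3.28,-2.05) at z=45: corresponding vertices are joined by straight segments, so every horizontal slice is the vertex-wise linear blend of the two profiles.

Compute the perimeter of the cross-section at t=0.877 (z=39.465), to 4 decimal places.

Cross-section at t=0.877: each vertex is (1-t)·p0[i] + t·p1[i].
  v1: (1-0.877)·(-1.44,3.29) + 0.877·(-1.99,5.97) = (-1.9224,5.6404)
  v2: (1-0.877)·(-3.59,0.64) + 0.877·(-6.12,2.28) = (-5.8088,2.0783)
  v3: (1-0.877)·(1.84,-1.87) + 0.877·(3.28,-2.05) = (3.1029,-2.0279)
Perimeter = Σ |v_{i+1} − v_i|:
  edge 1→2: √(-3.8865² + -3.5621²) = 5.2719 (running 5.2719)
  edge 2→3: √(8.9117² + -4.1061²) = 9.8122 (running 15.0841)
  edge 3→1: √(-5.0252² + 7.6682²) = 9.1681 (running 24.2522)
Perimeter = 24.2522

Perimeter at t=0.877: 24.2522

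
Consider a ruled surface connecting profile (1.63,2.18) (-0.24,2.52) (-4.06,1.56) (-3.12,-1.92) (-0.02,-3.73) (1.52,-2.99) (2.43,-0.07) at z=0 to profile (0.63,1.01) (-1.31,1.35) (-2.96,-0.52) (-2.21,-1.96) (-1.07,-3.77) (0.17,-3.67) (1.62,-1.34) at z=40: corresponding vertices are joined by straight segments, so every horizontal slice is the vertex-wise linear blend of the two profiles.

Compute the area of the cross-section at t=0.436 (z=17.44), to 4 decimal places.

Area at t=0.436: 21.9136

Cross-section at t=0.436: each vertex is (1-t)·p0[i] + t·p1[i].
  v1: (1-0.436)·(1.63,2.18) + 0.436·(0.63,1.01) = (1.1940,1.6699)
  v2: (1-0.436)·(-0.24,2.52) + 0.436·(-1.31,1.35) = (-0.7065,2.0099)
  v3: (1-0.436)·(-4.06,1.56) + 0.436·(-2.96,-0.52) = (-3.5804,0.6531)
  v4: (1-0.436)·(-3.12,-1.92) + 0.436·(-2.21,-1.96) = (-2.7232,-1.9374)
  v5: (1-0.436)·(-0.02,-3.73) + 0.436·(-1.07,-3.77) = (-0.4778,-3.7474)
  v6: (1-0.436)·(1.52,-2.99) + 0.436·(0.17,-3.67) = (0.9314,-3.2865)
  v7: (1-0.436)·(2.43,-0.07) + 0.436·(1.62,-1.34) = (2.0768,-0.6237)
Shoelace sum Σ(x_i·y_{i+1} − x_{i+1}·y_i):
  i=1: 1.1940·2.0099 − -0.7065·1.6699 = +3.5796 (running +3.5796)
  i=2: -0.7065·0.6531 − -3.5804·2.0099 = +6.7347 (running +10.3143)
  i=3: -3.5804·-1.9374 − -2.7232·0.6531 = +8.7154 (running +19.0297)
  i=4: -2.7232·-3.7474 − -0.4778·-1.9374 = +9.2795 (running +28.3092)
  i=5: -0.4778·-3.2865 − 0.9314·-3.7474 = +5.0606 (running +33.3699)
  i=6: 0.9314·-0.6237 − 2.0768·-3.2865 = +6.2446 (running +39.6144)
  i=7: 2.0768·1.6699 − 1.1940·-0.6237 = +4.2128 (running +43.8272)
Area = |Σ|/2 = |43.8272|/2 = 21.9136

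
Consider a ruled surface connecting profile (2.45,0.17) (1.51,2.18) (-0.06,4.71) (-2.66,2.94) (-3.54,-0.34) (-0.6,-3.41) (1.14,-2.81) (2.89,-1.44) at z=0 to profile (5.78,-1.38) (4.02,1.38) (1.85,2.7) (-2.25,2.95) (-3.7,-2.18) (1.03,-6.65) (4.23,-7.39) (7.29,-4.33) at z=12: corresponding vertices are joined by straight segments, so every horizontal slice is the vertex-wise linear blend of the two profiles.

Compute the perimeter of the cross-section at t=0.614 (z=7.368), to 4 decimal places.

Cross-section at t=0.614: each vertex is (1-t)·p0[i] + t·p1[i].
  v1: (1-0.614)·(2.45,0.17) + 0.614·(5.78,-1.38) = (4.4946,-0.7817)
  v2: (1-0.614)·(1.51,2.18) + 0.614·(4.02,1.38) = (3.0511,1.6888)
  v3: (1-0.614)·(-0.06,4.71) + 0.614·(1.85,2.7) = (1.1127,3.4759)
  v4: (1-0.614)·(-2.66,2.94) + 0.614·(-2.25,2.95) = (-2.4083,2.9461)
  v5: (1-0.614)·(-3.54,-0.34) + 0.614·(-3.7,-2.18) = (-3.6382,-1.4698)
  v6: (1-0.614)·(-0.6,-3.41) + 0.614·(1.03,-6.65) = (0.4008,-5.3994)
  v7: (1-0.614)·(1.14,-2.81) + 0.614·(4.23,-7.39) = (3.0373,-5.6221)
  v8: (1-0.614)·(2.89,-1.44) + 0.614·(7.29,-4.33) = (5.5916,-3.2145)
Perimeter = Σ |v_{i+1} − v_i|:
  edge 1→2: √(-1.4435² + 2.4705²) = 2.8613 (running 2.8613)
  edge 2→3: √(-1.9384² + 1.7871²) = 2.6365 (running 5.4978)
  edge 3→4: √(-3.5210² + -0.5297²) = 3.5606 (running 9.0584)
  edge 4→5: √(-1.2300² + -4.4159²) = 4.5840 (running 13.6424)
  edge 5→6: √(4.0391² + -3.9296²) = 5.6352 (running 19.2776)
  edge 6→7: √(2.6364² + -0.2228²) = 2.6458 (running 21.9234)
  edge 7→8: √(2.5543² + 2.4077²) = 3.5102 (running 25.4336)
  edge 8→1: √(-1.0970² + 2.4328²) = 2.6686 (running 28.1023)
Perimeter = 28.1023

Perimeter at t=0.614: 28.1023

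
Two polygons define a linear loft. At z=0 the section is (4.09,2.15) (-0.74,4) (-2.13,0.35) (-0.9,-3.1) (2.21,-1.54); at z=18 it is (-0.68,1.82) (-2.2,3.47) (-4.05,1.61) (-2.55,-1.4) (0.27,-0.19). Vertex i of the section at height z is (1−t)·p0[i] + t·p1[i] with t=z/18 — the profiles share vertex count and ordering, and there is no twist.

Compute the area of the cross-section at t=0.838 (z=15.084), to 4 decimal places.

Area at t=0.838: 13.5304

Cross-section at t=0.838: each vertex is (1-t)·p0[i] + t·p1[i].
  v1: (1-0.838)·(4.09,2.15) + 0.838·(-0.68,1.82) = (0.0927,1.8735)
  v2: (1-0.838)·(-0.74,4) + 0.838·(-2.2,3.47) = (-1.9635,3.5559)
  v3: (1-0.838)·(-2.13,0.35) + 0.838·(-4.05,1.61) = (-3.7390,1.4059)
  v4: (1-0.838)·(-0.9,-3.1) + 0.838·(-2.55,-1.4) = (-2.2827,-1.6754)
  v5: (1-0.838)·(2.21,-1.54) + 0.838·(0.27,-0.19) = (0.5843,-0.4087)
Shoelace sum Σ(x_i·y_{i+1} − x_{i+1}·y_i):
  i=1: 0.0927·3.5559 − -1.9635·1.8735 = +4.0083 (running +4.0083)
  i=2: -1.9635·1.4059 − -3.7390·3.5559 = +10.5348 (running +14.5431)
  i=3: -3.7390·-1.6754 − -2.2827·1.4059 = +9.4735 (running +24.0165)
  i=4: -2.2827·-0.4087 − 0.5843·-1.6754 = +1.9118 (running +25.9284)
  i=5: 0.5843·1.8735 − 0.0927·-0.4087 = +1.1325 (running +27.0609)
Area = |Σ|/2 = |27.0609|/2 = 13.5304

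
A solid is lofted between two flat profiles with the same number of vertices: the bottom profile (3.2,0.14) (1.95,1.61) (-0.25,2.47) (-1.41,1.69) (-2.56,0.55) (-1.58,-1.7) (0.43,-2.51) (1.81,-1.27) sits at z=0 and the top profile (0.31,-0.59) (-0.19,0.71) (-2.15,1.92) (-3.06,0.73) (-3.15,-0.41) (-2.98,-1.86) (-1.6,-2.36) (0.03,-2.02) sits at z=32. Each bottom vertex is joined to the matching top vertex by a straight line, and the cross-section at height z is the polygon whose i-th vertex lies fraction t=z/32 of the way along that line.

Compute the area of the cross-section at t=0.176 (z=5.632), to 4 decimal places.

Area at t=0.176: 16.1941

Cross-section at t=0.176: each vertex is (1-t)·p0[i] + t·p1[i].
  v1: (1-0.176)·(3.2,0.14) + 0.176·(0.31,-0.59) = (2.6914,0.0115)
  v2: (1-0.176)·(1.95,1.61) + 0.176·(-0.19,0.71) = (1.5734,1.4516)
  v3: (1-0.176)·(-0.25,2.47) + 0.176·(-2.15,1.92) = (-0.5844,2.3732)
  v4: (1-0.176)·(-1.41,1.69) + 0.176·(-3.06,0.73) = (-1.7004,1.5210)
  v5: (1-0.176)·(-2.56,0.55) + 0.176·(-3.15,-0.41) = (-2.6638,0.3810)
  v6: (1-0.176)·(-1.58,-1.7) + 0.176·(-2.98,-1.86) = (-1.8264,-1.7282)
  v7: (1-0.176)·(0.43,-2.51) + 0.176·(-1.6,-2.36) = (0.0727,-2.4836)
  v8: (1-0.176)·(1.81,-1.27) + 0.176·(0.03,-2.02) = (1.4967,-1.4020)
Shoelace sum Σ(x_i·y_{i+1} − x_{i+1}·y_i):
  i=1: 2.6914·1.4516 − 1.5734·0.0115 = +3.8887 (running +3.8887)
  i=2: 1.5734·2.3732 − -0.5844·1.4516 = +4.5822 (running +8.4709)
  i=3: -0.5844·1.5210 − -1.7004·2.3732 = +3.1465 (running +11.6174)
  i=4: -1.7004·0.3810 − -2.6638·1.5210 = +3.4039 (running +15.0212)
  i=5: -2.6638·-1.7282 − -1.8264·0.3810 = +5.2995 (running +20.3207)
  i=6: -1.8264·-2.4836 − 0.0727·-1.7282 = +4.6617 (running +24.9824)
  i=7: 0.0727·-1.4020 − 1.4967·-2.4836 = +3.6153 (running +28.5977)
  i=8: 1.4967·0.0115 − 2.6914·-1.4020 = +3.7905 (running +32.3883)
Area = |Σ|/2 = |32.3883|/2 = 16.1941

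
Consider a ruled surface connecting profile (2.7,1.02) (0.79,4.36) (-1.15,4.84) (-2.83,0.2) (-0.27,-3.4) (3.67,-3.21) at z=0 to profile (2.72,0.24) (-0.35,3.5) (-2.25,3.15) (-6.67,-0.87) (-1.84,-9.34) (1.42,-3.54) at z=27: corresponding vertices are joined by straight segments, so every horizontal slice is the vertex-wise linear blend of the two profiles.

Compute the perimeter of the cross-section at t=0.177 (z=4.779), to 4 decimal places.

Perimeter at t=0.177: 24.4672

Cross-section at t=0.177: each vertex is (1-t)·p0[i] + t·p1[i].
  v1: (1-0.177)·(2.7,1.02) + 0.177·(2.72,0.24) = (2.7035,0.8819)
  v2: (1-0.177)·(0.79,4.36) + 0.177·(-0.35,3.5) = (0.5882,4.2078)
  v3: (1-0.177)·(-1.15,4.84) + 0.177·(-2.25,3.15) = (-1.3447,4.5409)
  v4: (1-0.177)·(-2.83,0.2) + 0.177·(-6.67,-0.87) = (-3.5097,0.0106)
  v5: (1-0.177)·(-0.27,-3.4) + 0.177·(-1.84,-9.34) = (-0.5479,-4.4514)
  v6: (1-0.177)·(3.67,-3.21) + 0.177·(1.42,-3.54) = (3.2717,-3.2684)
Perimeter = Σ |v_{i+1} − v_i|:
  edge 1→2: √(-2.1153² + 3.3258²) = 3.9415 (running 3.9415)
  edge 2→3: √(-1.9329² + 0.3331²) = 1.9614 (running 5.9030)
  edge 3→4: √(-2.1650² + -4.5303²) = 5.0210 (running 10.9240)
  edge 4→5: √(2.9618² + -4.4620²) = 5.3555 (running 16.2795)
  edge 5→6: √(3.8196² + 1.1830²) = 3.9986 (running 20.2781)
  edge 6→1: √(-0.5682² + 4.1503²) = 4.1891 (running 24.4672)
Perimeter = 24.4672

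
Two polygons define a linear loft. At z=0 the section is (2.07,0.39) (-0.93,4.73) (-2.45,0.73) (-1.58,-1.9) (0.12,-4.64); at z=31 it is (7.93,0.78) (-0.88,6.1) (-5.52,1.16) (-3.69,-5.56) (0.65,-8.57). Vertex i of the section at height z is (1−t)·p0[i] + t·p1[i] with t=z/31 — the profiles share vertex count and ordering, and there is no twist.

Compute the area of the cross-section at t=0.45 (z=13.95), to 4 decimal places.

Area at t=0.45: 54.5510

Cross-section at t=0.45: each vertex is (1-t)·p0[i] + t·p1[i].
  v1: (1-0.45)·(2.07,0.39) + 0.45·(7.93,0.78) = (4.7070,0.5655)
  v2: (1-0.45)·(-0.93,4.73) + 0.45·(-0.88,6.1) = (-0.9075,5.3465)
  v3: (1-0.45)·(-2.45,0.73) + 0.45·(-5.52,1.16) = (-3.8315,0.9235)
  v4: (1-0.45)·(-1.58,-1.9) + 0.45·(-3.69,-5.56) = (-2.5295,-3.5470)
  v5: (1-0.45)·(0.12,-4.64) + 0.45·(0.65,-8.57) = (0.3585,-6.4085)
Shoelace sum Σ(x_i·y_{i+1} − x_{i+1}·y_i):
  i=1: 4.7070·5.3465 − -0.9075·0.5655 = +25.6792 (running +25.6792)
  i=2: -0.9075·0.9235 − -3.8315·5.3465 = +19.6470 (running +45.3262)
  i=3: -3.8315·-3.5470 − -2.5295·0.9235 = +15.9263 (running +61.2525)
  i=4: -2.5295·-6.4085 − 0.3585·-3.5470 = +17.4819 (running +78.7344)
  i=5: 0.3585·0.5655 − 4.7070·-6.4085 = +30.3675 (running +109.1020)
Area = |Σ|/2 = |109.1020|/2 = 54.5510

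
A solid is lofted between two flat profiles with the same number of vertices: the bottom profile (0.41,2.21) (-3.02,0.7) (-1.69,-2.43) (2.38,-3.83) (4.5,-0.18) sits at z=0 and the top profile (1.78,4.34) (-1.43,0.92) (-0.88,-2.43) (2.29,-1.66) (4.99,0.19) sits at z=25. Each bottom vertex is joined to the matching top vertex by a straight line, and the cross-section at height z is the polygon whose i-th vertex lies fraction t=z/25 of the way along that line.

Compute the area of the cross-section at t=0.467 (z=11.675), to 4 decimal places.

Cross-section at t=0.467: each vertex is (1-t)·p0[i] + t·p1[i].
  v1: (1-0.467)·(0.41,2.21) + 0.467·(1.78,4.34) = (1.0498,3.2047)
  v2: (1-0.467)·(-3.02,0.7) + 0.467·(-1.43,0.92) = (-2.2775,0.8027)
  v3: (1-0.467)·(-1.69,-2.43) + 0.467·(-0.88,-2.43) = (-1.3117,-2.4300)
  v4: (1-0.467)·(2.38,-3.83) + 0.467·(2.29,-1.66) = (2.3380,-2.8166)
  v5: (1-0.467)·(4.5,-0.18) + 0.467·(4.99,0.19) = (4.7288,-0.0072)
Shoelace sum Σ(x_i·y_{i+1} − x_{i+1}·y_i):
  i=1: 1.0498·0.8027 − -2.2775·3.2047 = +8.1413 (running +8.1413)
  i=2: -2.2775·-2.4300 − -1.3117·0.8027 = +6.5872 (running +14.7286)
  i=3: -1.3117·-2.8166 − 2.3380·-2.4300 = +9.3759 (running +24.1045)
  i=4: 2.3380·-0.0072 − 4.7288·-2.8166 = +13.3024 (running +37.4069)
  i=5: 4.7288·3.2047 − 1.0498·-0.0072 = +15.1621 (running +52.5690)
Area = |Σ|/2 = |52.5690|/2 = 26.2845

Area at t=0.467: 26.2845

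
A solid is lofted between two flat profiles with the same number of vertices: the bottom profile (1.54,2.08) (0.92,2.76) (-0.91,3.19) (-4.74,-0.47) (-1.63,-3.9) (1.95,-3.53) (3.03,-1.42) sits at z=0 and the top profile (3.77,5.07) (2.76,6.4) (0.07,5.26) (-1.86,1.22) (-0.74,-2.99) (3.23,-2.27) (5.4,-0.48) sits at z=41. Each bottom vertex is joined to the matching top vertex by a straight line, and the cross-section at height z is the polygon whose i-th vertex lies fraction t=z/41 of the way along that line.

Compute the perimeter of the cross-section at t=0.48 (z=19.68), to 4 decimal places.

Perimeter at t=0.48: 23.8235

Cross-section at t=0.48: each vertex is (1-t)·p0[i] + t·p1[i].
  v1: (1-0.48)·(1.54,2.08) + 0.48·(3.77,5.07) = (2.6104,3.5152)
  v2: (1-0.48)·(0.92,2.76) + 0.48·(2.76,6.4) = (1.8032,4.5072)
  v3: (1-0.48)·(-0.91,3.19) + 0.48·(0.07,5.26) = (-0.4396,4.1836)
  v4: (1-0.48)·(-4.74,-0.47) + 0.48·(-1.86,1.22) = (-3.3576,0.3412)
  v5: (1-0.48)·(-1.63,-3.9) + 0.48·(-0.74,-2.99) = (-1.2028,-3.4632)
  v6: (1-0.48)·(1.95,-3.53) + 0.48·(3.23,-2.27) = (2.5644,-2.9252)
  v7: (1-0.48)·(3.03,-1.42) + 0.48·(5.4,-0.48) = (4.1676,-0.9688)
Perimeter = Σ |v_{i+1} − v_i|:
  edge 1→2: √(-0.8072² + 0.9920²) = 1.2789 (running 1.2789)
  edge 2→3: √(-2.2428² + -0.3236²) = 2.2660 (running 3.5449)
  edge 3→4: √(-2.9180² + -3.8424²) = 4.8248 (running 8.3698)
  edge 4→5: √(2.1548² + -3.8044²) = 4.3723 (running 12.7420)
  edge 5→6: √(3.7672² + 0.5380²) = 3.8054 (running 16.5474)
  edge 6→7: √(1.6032² + 1.9564²) = 2.5294 (running 19.0768)
  edge 7→1: √(-1.5572² + 4.4840²) = 4.7467 (running 23.8235)
Perimeter = 23.8235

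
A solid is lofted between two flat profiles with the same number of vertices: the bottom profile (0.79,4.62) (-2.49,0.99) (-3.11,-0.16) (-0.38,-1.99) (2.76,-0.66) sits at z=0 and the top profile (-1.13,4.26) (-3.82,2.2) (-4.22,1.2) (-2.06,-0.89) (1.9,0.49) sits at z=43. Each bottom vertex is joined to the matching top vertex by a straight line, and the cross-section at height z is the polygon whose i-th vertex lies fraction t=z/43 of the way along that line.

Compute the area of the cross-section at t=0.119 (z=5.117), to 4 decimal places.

Area at t=0.119: 20.0805

Cross-section at t=0.119: each vertex is (1-t)·p0[i] + t·p1[i].
  v1: (1-0.119)·(0.79,4.62) + 0.119·(-1.13,4.26) = (0.5615,4.5772)
  v2: (1-0.119)·(-2.49,0.99) + 0.119·(-3.82,2.2) = (-2.6483,1.1340)
  v3: (1-0.119)·(-3.11,-0.16) + 0.119·(-4.22,1.2) = (-3.2421,0.0018)
  v4: (1-0.119)·(-0.38,-1.99) + 0.119·(-2.06,-0.89) = (-0.5799,-1.8591)
  v5: (1-0.119)·(2.76,-0.66) + 0.119·(1.9,0.49) = (2.6577,-0.5232)
Shoelace sum Σ(x_i·y_{i+1} − x_{i+1}·y_i):
  i=1: 0.5615·1.1340 − -2.6483·4.5772 = +12.7583 (running +12.7583)
  i=2: -2.6483·0.0018 − -3.2421·1.1340 = +3.6716 (running +16.4299)
  i=3: -3.2421·-1.8591 − -0.5799·0.0018 = +6.0284 (running +22.4584)
  i=4: -0.5799·-0.5232 − 2.6577·-1.8591 = +5.2442 (running +27.7026)
  i=5: 2.6577·4.5772 − 0.5615·-0.5232 = +12.4583 (running +40.1609)
Area = |Σ|/2 = |40.1609|/2 = 20.0805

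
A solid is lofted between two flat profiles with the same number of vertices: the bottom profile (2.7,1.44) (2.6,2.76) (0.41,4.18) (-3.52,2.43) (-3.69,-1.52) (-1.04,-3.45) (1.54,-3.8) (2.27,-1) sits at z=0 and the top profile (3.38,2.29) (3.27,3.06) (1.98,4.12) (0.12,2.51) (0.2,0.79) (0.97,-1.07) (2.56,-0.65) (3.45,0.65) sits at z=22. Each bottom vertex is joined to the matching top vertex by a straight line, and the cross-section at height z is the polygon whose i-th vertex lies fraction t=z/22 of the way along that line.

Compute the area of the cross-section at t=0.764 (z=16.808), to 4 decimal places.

Cross-section at t=0.764: each vertex is (1-t)·p0[i] + t·p1[i].
  v1: (1-0.764)·(2.7,1.44) + 0.764·(3.38,2.29) = (3.2195,2.0894)
  v2: (1-0.764)·(2.6,2.76) + 0.764·(3.27,3.06) = (3.1119,2.9892)
  v3: (1-0.764)·(0.41,4.18) + 0.764·(1.98,4.12) = (1.6095,4.1342)
  v4: (1-0.764)·(-3.52,2.43) + 0.764·(0.12,2.51) = (-0.7390,2.4911)
  v5: (1-0.764)·(-3.69,-1.52) + 0.764·(0.2,0.79) = (-0.7180,0.2448)
  v6: (1-0.764)·(-1.04,-3.45) + 0.764·(0.97,-1.07) = (0.4956,-1.6317)
  v7: (1-0.764)·(1.54,-3.8) + 0.764·(2.56,-0.65) = (2.3193,-1.3934)
  v8: (1-0.764)·(2.27,-1) + 0.764·(3.45,0.65) = (3.1715,0.2606)
Shoelace sum Σ(x_i·y_{i+1} − x_{i+1}·y_i):
  i=1: 3.2195·2.9892 − 3.1119·2.0894 = +3.1218 (running +3.1218)
  i=2: 3.1119·4.1342 − 1.6095·2.9892 = +8.0540 (running +11.1758)
  i=3: 1.6095·2.4911 − -0.7390·4.1342 = +7.0647 (running +18.2405)
  i=4: -0.7390·0.2448 − -0.7180·2.4911 = +1.6078 (running +19.8483)
  i=5: -0.7180·-1.6317 − 0.4956·0.2448 = +1.0503 (running +20.8985)
  i=6: 0.4956·-1.3934 − 2.3193·-1.6317 = +3.0937 (running +23.9922)
  i=7: 2.3193·0.2606 − 3.1715·-1.3934 = +5.0236 (running +29.0158)
  i=8: 3.1715·2.0894 − 3.2195·0.2606 = +5.7876 (running +34.8034)
Area = |Σ|/2 = |34.8034|/2 = 17.4017

Area at t=0.764: 17.4017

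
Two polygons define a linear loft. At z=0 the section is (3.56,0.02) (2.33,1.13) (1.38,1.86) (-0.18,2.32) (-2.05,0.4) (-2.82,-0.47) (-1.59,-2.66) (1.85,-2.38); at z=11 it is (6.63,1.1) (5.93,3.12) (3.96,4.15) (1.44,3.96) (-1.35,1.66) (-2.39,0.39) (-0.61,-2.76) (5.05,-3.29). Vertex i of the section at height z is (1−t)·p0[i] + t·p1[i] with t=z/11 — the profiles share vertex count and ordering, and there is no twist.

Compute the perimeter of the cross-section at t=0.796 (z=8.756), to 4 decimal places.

Perimeter at t=0.796: 24.2138

Cross-section at t=0.796: each vertex is (1-t)·p0[i] + t·p1[i].
  v1: (1-0.796)·(3.56,0.02) + 0.796·(6.63,1.1) = (6.0037,0.8797)
  v2: (1-0.796)·(2.33,1.13) + 0.796·(5.93,3.12) = (5.1956,2.7140)
  v3: (1-0.796)·(1.38,1.86) + 0.796·(3.96,4.15) = (3.4337,3.6828)
  v4: (1-0.796)·(-0.18,2.32) + 0.796·(1.44,3.96) = (1.1095,3.6254)
  v5: (1-0.796)·(-2.05,0.4) + 0.796·(-1.35,1.66) = (-1.4928,1.4030)
  v6: (1-0.796)·(-2.82,-0.47) + 0.796·(-2.39,0.39) = (-2.4777,0.2146)
  v7: (1-0.796)·(-1.59,-2.66) + 0.796·(-0.61,-2.76) = (-0.8099,-2.7396)
  v8: (1-0.796)·(1.85,-2.38) + 0.796·(5.05,-3.29) = (4.3972,-3.1044)
Perimeter = Σ |v_{i+1} − v_i|:
  edge 1→2: √(-0.8081² + 1.8344²) = 2.0045 (running 2.0045)
  edge 2→3: √(-1.7619² + 0.9688²) = 2.0107 (running 4.0152)
  edge 3→4: √(-2.3242² + -0.0574²) = 2.3249 (running 6.3401)
  edge 4→5: √(-2.6023² + -2.2225²) = 3.4222 (running 9.7623)
  edge 5→6: √(-0.9849² + -1.1884²) = 1.5435 (running 11.3057)
  edge 6→7: √(1.6678² + -2.9542²) = 3.3924 (running 14.6982)
  edge 7→8: √(5.2071² + -0.3648²) = 5.2199 (running 19.9181)
  edge 8→1: √(1.6065² + 3.9840²) = 4.2958 (running 24.2138)
Perimeter = 24.2138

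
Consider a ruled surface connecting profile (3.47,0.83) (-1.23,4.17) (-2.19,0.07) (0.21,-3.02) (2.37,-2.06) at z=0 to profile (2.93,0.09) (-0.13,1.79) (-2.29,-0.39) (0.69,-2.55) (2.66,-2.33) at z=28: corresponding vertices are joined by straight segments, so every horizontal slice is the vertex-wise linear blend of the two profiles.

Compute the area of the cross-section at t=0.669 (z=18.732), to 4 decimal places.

Cross-section at t=0.669: each vertex is (1-t)·p0[i] + t·p1[i].
  v1: (1-0.669)·(3.47,0.83) + 0.669·(2.93,0.09) = (3.1087,0.3349)
  v2: (1-0.669)·(-1.23,4.17) + 0.669·(-0.13,1.79) = (-0.4941,2.5778)
  v3: (1-0.669)·(-2.19,0.07) + 0.669·(-2.29,-0.39) = (-2.2569,-0.2377)
  v4: (1-0.669)·(0.21,-3.02) + 0.669·(0.69,-2.55) = (0.5311,-2.7056)
  v5: (1-0.669)·(2.37,-2.06) + 0.669·(2.66,-2.33) = (2.5640,-2.2406)
Shoelace sum Σ(x_i·y_{i+1} − x_{i+1}·y_i):
  i=1: 3.1087·2.5778 − -0.4941·0.3349 = +8.1791 (running +8.1791)
  i=2: -0.4941·-0.2377 − -2.2569·2.5778 = +5.9353 (running +14.1144)
  i=3: -2.2569·-2.7056 − 0.5311·-0.2377 = +6.2325 (running +20.3469)
  i=4: 0.5311·-2.2406 − 2.5640·-2.7056 = +5.7471 (running +26.0939)
  i=5: 2.5640·0.3349 − 3.1087·-2.2406 = +7.8243 (running +33.9183)
Area = |Σ|/2 = |33.9183|/2 = 16.9591

Area at t=0.669: 16.9591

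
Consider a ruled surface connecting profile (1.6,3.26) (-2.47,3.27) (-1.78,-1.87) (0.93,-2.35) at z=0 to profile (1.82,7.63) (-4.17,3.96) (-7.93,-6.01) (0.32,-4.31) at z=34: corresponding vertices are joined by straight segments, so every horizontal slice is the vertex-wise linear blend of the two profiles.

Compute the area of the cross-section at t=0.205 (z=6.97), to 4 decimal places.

Cross-section at t=0.205: each vertex is (1-t)·p0[i] + t·p1[i].
  v1: (1-0.205)·(1.6,3.26) + 0.205·(1.82,7.63) = (1.6451,4.1559)
  v2: (1-0.205)·(-2.47,3.27) + 0.205·(-4.17,3.96) = (-2.8185,3.4114)
  v3: (1-0.205)·(-1.78,-1.87) + 0.205·(-7.93,-6.01) = (-3.0408,-2.7187)
  v4: (1-0.205)·(0.93,-2.35) + 0.205·(0.32,-4.31) = (0.8050,-2.7518)
Shoelace sum Σ(x_i·y_{i+1} − x_{i+1}·y_i):
  i=1: 1.6451·3.4114 − -2.8185·4.1559 = +17.3254 (running +17.3254)
  i=2: -2.8185·-2.7187 − -3.0408·3.4114 = +18.0360 (running +35.3615)
  i=3: -3.0408·-2.7518 − 0.8050·-2.7187 = +10.5560 (running +45.9174)
  i=4: 0.8050·4.1559 − 1.6451·-2.7518 = +7.8722 (running +53.7897)
Area = |Σ|/2 = |53.7897|/2 = 26.8948

Area at t=0.205: 26.8948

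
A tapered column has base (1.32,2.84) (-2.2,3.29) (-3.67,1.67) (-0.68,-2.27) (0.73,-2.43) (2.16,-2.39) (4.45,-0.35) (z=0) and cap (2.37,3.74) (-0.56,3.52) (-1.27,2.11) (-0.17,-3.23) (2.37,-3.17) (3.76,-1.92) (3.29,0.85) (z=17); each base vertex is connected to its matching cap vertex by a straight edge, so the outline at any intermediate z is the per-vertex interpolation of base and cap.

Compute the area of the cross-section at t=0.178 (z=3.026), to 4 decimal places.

Cross-section at t=0.178: each vertex is (1-t)·p0[i] + t·p1[i].
  v1: (1-0.178)·(1.32,2.84) + 0.178·(2.37,3.74) = (1.5069,3.0002)
  v2: (1-0.178)·(-2.2,3.29) + 0.178·(-0.56,3.52) = (-1.9081,3.3309)
  v3: (1-0.178)·(-3.67,1.67) + 0.178·(-1.27,2.11) = (-3.2428,1.7483)
  v4: (1-0.178)·(-0.68,-2.27) + 0.178·(-0.17,-3.23) = (-0.5892,-2.4409)
  v5: (1-0.178)·(0.73,-2.43) + 0.178·(2.37,-3.17) = (1.0219,-2.5617)
  v6: (1-0.178)·(2.16,-2.39) + 0.178·(3.76,-1.92) = (2.4448,-2.3063)
  v7: (1-0.178)·(4.45,-0.35) + 0.178·(3.29,0.85) = (4.2435,-0.1364)
Shoelace sum Σ(x_i·y_{i+1} − x_{i+1}·y_i):
  i=1: 1.5069·3.3309 − -1.9081·3.0002 = +10.7440 (running +10.7440)
  i=2: -1.9081·1.7483 − -3.2428·3.3309 = +7.4656 (running +18.2097)
  i=3: -3.2428·-2.4409 − -0.5892·1.7483 = +8.9454 (running +27.1551)
  i=4: -0.5892·-2.5617 − 1.0219·-2.4409 = +4.0038 (running +31.1589)
  i=5: 1.0219·-2.3063 − 2.4448·-2.5617 = +3.9060 (running +35.0649)
  i=6: 2.4448·-0.1364 − 4.2435·-2.3063 = +9.4535 (running +44.5184)
  i=7: 4.2435·3.0002 − 1.5069·-0.1364 = +12.9369 (running +57.4554)
Area = |Σ|/2 = |57.4554|/2 = 28.7277

Area at t=0.178: 28.7277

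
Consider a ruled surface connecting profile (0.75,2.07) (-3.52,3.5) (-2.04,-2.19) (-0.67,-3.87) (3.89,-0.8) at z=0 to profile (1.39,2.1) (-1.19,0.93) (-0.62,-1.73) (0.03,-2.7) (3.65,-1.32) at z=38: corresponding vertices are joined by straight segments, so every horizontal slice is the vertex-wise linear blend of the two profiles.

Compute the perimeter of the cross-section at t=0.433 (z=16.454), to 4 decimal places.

Perimeter at t=0.433: 18.7171

Cross-section at t=0.433: each vertex is (1-t)·p0[i] + t·p1[i].
  v1: (1-0.433)·(0.75,2.07) + 0.433·(1.39,2.1) = (1.0271,2.0830)
  v2: (1-0.433)·(-3.52,3.5) + 0.433·(-1.19,0.93) = (-2.5111,2.3872)
  v3: (1-0.433)·(-2.04,-2.19) + 0.433·(-0.62,-1.73) = (-1.4251,-1.9908)
  v4: (1-0.433)·(-0.67,-3.87) + 0.433·(0.03,-2.7) = (-0.3669,-3.3634)
  v5: (1-0.433)·(3.89,-0.8) + 0.433·(3.65,-1.32) = (3.7861,-1.0252)
Perimeter = Σ |v_{i+1} − v_i|:
  edge 1→2: √(-3.5382² + 0.3042²) = 3.5513 (running 3.5513)
  edge 2→3: √(1.0860² + -4.3780²) = 4.5107 (running 8.0620)
  edge 3→4: √(1.0582² + -1.3726²) = 1.7332 (running 9.7951)
  edge 4→5: √(4.1530² + 2.3382²) = 4.7660 (running 14.5611)
  edge 5→1: √(-2.7590² + 3.1081²) = 4.1560 (running 18.7171)
Perimeter = 18.7171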